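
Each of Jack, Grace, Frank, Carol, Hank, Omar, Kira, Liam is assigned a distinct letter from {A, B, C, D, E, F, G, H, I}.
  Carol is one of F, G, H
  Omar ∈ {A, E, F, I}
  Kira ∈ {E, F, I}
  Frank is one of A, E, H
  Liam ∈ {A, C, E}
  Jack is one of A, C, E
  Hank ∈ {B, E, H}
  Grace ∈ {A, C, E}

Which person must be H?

Frank

Among the 8 variables, B fits only Hank (and all 8 values in {A, B, C, E, F, G, H, I} must be used), so Hank = B.
The 7 still-open variables draw from only 7 values {A, C, E, F, G, H, I}, so each is used; only Carol can be G, hence Carol = G.
Among the 6 still-open variables, H fits only Frank (and all 6 values in {A, C, E, F, H, I} must be used), so Frank = H.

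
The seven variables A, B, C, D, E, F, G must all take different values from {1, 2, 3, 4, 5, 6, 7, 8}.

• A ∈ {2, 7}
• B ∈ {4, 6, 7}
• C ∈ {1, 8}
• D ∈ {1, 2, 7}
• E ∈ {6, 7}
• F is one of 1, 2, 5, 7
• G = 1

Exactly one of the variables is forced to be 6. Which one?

E

G has just one choice, so G = 1. Remove 1 from C, D, F.
That leaves C = 8.
The 5 still-open variables draw from only 5 values {2, 4, 5, 6, 7}, so each is used; only B can be 4, hence B = 4.
The 4 still-open variables draw from only 4 values {2, 5, 6, 7}, so each is used; only F can be 5, hence F = 5.
The 3 still-open variables draw from only 3 values {2, 6, 7}, so each is used; only E can be 6, hence E = 6.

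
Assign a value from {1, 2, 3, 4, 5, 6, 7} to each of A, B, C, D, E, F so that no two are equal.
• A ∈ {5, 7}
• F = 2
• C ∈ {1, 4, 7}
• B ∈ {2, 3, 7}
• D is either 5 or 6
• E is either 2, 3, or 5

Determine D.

6

F must be 2 (only option left). Eliminate 2 elsewhere: B, E.
A, B, E between them cover only {3, 5, 7} — a naked triple. Remove those values from C, D.
So D = 6.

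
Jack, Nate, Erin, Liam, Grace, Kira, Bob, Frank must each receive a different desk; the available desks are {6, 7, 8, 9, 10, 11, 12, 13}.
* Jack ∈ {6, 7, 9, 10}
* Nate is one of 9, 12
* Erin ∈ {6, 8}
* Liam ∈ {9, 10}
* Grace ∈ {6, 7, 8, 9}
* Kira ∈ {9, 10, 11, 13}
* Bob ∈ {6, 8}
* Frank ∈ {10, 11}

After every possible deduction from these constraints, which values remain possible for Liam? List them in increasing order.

9, 10

Among the 8 variables, 12 fits only Nate (and all 8 values in {6, 7, 8, 9, 10, 11, 12, 13} must be used), so Nate = 12.
The 7 still-open variables together cover exactly {6, 7, 8, 9, 10, 11, 13} — 7 values for 7 variables — and 13 appears only in Kira's list, so Kira = 13.
The 6 still-open variables together cover exactly {6, 7, 8, 9, 10, 11} — 6 values for 6 variables — and 11 appears only in Frank's list, so Frank = 11.
Erin and Bob between them cover only {6, 8} — a naked pair. Remove those values from Jack, Grace.
No further eliminations apply; Liam can still be any of 9, 10.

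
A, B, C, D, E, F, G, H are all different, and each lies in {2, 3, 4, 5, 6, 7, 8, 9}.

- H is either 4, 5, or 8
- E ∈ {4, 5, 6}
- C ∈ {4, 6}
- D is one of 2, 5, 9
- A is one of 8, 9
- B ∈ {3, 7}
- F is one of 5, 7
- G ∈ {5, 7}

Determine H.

8

Among the 8 variables, 2 fits only D (and all 8 values in {2, 3, 4, 5, 6, 7, 8, 9} must be used), so D = 2.
The 7 still-open variables together cover exactly {3, 4, 5, 6, 7, 8, 9} — 7 values for 7 variables — and 3 appears only in B's list, so B = 3.
The 6 still-open variables together cover exactly {4, 5, 6, 7, 8, 9} — 6 values for 6 variables — and 9 appears only in A's list, so A = 9.
The 5 still-open variables draw from only 5 values {4, 5, 6, 7, 8}, so each is used; only H can be 8, hence H = 8.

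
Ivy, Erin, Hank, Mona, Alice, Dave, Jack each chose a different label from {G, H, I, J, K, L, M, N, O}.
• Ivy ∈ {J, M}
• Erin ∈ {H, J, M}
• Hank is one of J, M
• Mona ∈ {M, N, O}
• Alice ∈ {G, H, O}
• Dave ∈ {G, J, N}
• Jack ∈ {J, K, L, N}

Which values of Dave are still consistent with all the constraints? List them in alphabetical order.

G, N

Ivy and Hank share exactly the 2 values {J, M}; by pigeonhole those values go to them, so strike J, M from Erin, Mona, Dave, Jack.
Erin has just one choice, so Erin = H. Strike H from Alice.
Mona, Alice, Dave between them cover only {G, N, O} — a naked triple. Remove those values from Jack.
No further eliminations apply; Dave can still be any of G, N.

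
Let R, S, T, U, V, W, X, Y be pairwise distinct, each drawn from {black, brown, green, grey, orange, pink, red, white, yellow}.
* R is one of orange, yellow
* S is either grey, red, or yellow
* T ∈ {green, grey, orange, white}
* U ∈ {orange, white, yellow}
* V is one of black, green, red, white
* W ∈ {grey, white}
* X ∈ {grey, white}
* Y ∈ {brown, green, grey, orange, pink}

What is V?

The 2 variables W and X are confined to {grey, white}, which locks those values in; drop them from S, T, U, V, Y.
R and U share exactly the 2 values {orange, yellow}; by pigeonhole those values go to them, so strike orange, yellow from S, T, Y.
S has just one choice, so S = red. So V can't be red.
T has just one choice, so T = green. Strike green from V, Y.
So V = black.

black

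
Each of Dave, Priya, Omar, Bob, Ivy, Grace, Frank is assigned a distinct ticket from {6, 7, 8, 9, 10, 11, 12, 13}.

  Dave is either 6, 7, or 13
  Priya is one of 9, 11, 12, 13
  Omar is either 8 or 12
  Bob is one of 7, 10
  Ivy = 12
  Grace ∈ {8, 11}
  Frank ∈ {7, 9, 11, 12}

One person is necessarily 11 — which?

Ivy must be 12 (only option left). Eliminate 12 elsewhere: Priya, Omar, Frank.
Omar must be 8 (only option left). Remove 8 from Grace.
So 11 goes to Grace.

Grace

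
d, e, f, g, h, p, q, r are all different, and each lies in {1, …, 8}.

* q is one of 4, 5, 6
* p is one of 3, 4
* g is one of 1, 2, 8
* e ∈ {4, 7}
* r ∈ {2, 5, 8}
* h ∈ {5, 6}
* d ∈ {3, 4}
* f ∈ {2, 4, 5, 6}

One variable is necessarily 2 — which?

f

Among the 8 variables, 1 fits only g (and all 8 values in {1, 2, 3, 4, 5, 6, 7, 8} must be used), so g = 1.
The 7 still-open variables draw from only 7 values {2, 3, 4, 5, 6, 7, 8}, so each is used; only e can be 7, hence e = 7.
Among the 6 still-open variables, 8 fits only r (and all 6 values in {2, 3, 4, 5, 6, 8} must be used), so r = 8.
The 5 still-open variables draw from only 5 values {2, 3, 4, 5, 6}, so each is used; only f can be 2, hence f = 2.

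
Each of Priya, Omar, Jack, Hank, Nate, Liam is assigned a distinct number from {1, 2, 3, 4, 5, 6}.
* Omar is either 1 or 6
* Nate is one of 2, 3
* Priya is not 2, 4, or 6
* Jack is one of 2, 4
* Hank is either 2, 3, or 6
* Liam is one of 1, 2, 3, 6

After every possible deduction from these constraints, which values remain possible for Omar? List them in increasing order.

1, 6

The 6 variables together cover exactly {1, 2, 3, 4, 5, 6} — 6 values for 6 variables — and 4 appears only in Jack's list, so Jack = 4.
Among the 5 still-open variables, 5 fits only Priya (and all 5 values in {1, 2, 3, 5, 6} must be used), so Priya = 5.
No further eliminations apply; Omar can still be any of 1, 6.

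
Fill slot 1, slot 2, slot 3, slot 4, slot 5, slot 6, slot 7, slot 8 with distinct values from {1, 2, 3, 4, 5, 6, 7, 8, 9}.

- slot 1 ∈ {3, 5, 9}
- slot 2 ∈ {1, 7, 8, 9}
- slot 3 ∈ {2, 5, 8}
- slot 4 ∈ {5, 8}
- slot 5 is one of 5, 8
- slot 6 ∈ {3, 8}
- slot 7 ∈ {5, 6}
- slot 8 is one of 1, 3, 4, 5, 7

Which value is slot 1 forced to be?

slot 4 and slot 5 between them cover only {5, 8} — a naked pair. Remove those values from slot 1, slot 2, slot 3, slot 6, slot 7, slot 8.
slot 3 has just one choice, so slot 3 = 2.
slot 6 has just one choice, so slot 6 = 3. So slot 1, slot 8 can't be 3.
So slot 1 = 9.

9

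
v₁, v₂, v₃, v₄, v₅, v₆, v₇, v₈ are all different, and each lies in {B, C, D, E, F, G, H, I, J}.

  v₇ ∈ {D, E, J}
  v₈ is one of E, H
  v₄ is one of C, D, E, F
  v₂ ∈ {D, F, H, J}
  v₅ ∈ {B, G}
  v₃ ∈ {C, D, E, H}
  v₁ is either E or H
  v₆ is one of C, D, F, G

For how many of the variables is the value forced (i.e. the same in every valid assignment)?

2

Among the 8 variables, B fits only v₅ (and all 8 values in {B, C, D, E, F, G, H, J} must be used), so v₅ = B.
The 7 still-open variables together cover exactly {C, D, E, F, G, H, J} — 7 values for 7 variables — and G appears only in v₆'s list, so v₆ = G.
The 2 variables v₁ and v₈ are confined to {E, H}, which locks those values in; drop them from v₂, v₃, v₄, v₇.
Determined: v₅=B, v₆=G. The other variables each still have more than one consistent value. That makes 2.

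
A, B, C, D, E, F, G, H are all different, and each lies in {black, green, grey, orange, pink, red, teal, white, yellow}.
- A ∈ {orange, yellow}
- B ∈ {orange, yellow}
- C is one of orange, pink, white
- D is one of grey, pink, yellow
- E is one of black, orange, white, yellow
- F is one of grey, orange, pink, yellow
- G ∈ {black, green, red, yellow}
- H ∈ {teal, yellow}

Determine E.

black

A and B share exactly the 2 values {orange, yellow}; by pigeonhole those values go to them, so strike orange, yellow from C, D, E, F, G, H.
H has just one choice, so H = teal.
The 2 variables D and F are confined to {grey, pink}, which locks those values in; drop them from C.
C's domain is down to {white}, so C = white. Strike white from E.
So E = black.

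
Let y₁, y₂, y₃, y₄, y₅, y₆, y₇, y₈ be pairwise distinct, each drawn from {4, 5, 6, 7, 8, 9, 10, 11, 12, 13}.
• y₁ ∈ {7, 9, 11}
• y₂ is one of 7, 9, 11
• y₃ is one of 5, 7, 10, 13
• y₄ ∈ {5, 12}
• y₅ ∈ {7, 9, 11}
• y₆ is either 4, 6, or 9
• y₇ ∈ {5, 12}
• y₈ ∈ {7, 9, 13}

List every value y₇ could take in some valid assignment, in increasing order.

5, 12

The 2 variables y₄ and y₇ are confined to {5, 12}, which locks those values in; drop them from y₃.
y₁, y₂, y₅ between them cover only {7, 9, 11} — a naked triple. Remove those values from y₃, y₆, y₈.
y₈ has just one choice, so y₈ = 13. Remove 13 from y₃.
y₃ must be 10 (only option left).
No further eliminations apply; y₇ can still be any of 5, 12.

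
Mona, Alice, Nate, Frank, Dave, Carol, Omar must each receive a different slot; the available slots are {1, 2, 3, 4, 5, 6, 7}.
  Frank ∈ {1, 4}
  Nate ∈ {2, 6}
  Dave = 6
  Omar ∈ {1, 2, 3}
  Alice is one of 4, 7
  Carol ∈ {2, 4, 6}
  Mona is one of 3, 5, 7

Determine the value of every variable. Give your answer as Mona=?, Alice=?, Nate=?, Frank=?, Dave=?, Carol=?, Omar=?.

Dave's domain is down to {6}, so Dave = 6. Eliminate 6 elsewhere: Nate, Carol.
Nate has just one choice, so Nate = 2. Eliminate 2 elsewhere: Carol, Omar.
Carol has just one choice, so Carol = 4. Strike 4 from Alice, Frank.
Alice has just one choice, so Alice = 7. Strike 7 from Mona.
Frank has just one choice, so Frank = 1. So Omar can't be 1.
Omar has just one choice, so Omar = 3. So Mona can't be 3.
That leaves Mona = 5.

Mona=5, Alice=7, Nate=2, Frank=1, Dave=6, Carol=4, Omar=3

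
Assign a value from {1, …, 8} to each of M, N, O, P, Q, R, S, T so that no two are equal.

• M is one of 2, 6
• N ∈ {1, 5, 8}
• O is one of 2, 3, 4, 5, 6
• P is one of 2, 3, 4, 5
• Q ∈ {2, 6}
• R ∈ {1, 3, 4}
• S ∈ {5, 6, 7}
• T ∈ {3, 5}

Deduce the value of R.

The 8 variables together cover exactly {1, 2, 3, 4, 5, 6, 7, 8} — 8 values for 8 variables — and 7 appears only in S's list, so S = 7.
The 7 still-open variables draw from only 7 values {1, 2, 3, 4, 5, 6, 8}, so each is used; only N can be 8, hence N = 8.
The 6 still-open variables together cover exactly {1, 2, 3, 4, 5, 6} — 6 values for 6 variables — and 1 appears only in R's list, so R = 1.

1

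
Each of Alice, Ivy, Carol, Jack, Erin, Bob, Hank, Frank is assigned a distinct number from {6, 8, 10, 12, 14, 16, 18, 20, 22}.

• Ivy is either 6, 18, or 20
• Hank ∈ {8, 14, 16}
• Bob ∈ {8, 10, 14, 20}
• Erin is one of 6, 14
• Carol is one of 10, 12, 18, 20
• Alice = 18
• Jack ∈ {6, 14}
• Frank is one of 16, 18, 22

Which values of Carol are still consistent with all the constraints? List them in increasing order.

10, 12

Alice's domain is down to {18}, so Alice = 18. Eliminate 18 elsewhere: Ivy, Carol, Frank.
Jack and Erin share exactly the 2 values {6, 14}; by pigeonhole those values go to them, so strike 6, 14 from Ivy, Bob, Hank.
Ivy must be 20 (only option left). So Carol, Bob can't be 20.
No further eliminations apply; Carol can still be any of 10, 12.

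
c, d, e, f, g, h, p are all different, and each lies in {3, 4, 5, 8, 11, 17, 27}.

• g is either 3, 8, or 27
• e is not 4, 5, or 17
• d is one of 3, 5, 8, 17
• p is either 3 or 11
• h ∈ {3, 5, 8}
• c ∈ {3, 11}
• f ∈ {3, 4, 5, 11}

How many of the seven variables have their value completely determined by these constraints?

The 7 variables draw from only 7 values {3, 4, 5, 8, 11, 17, 27}, so each is used; only f can be 4, hence f = 4.
The 6 still-open variables draw from only 6 values {3, 5, 8, 11, 17, 27}, so each is used; only d can be 17, hence d = 17.
Among the 5 still-open variables, 5 fits only h (and all 5 values in {3, 5, 8, 11, 27} must be used), so h = 5.
c and p between them cover only {3, 11} — a naked pair. Remove those values from e, g.
Determined: d=17, f=4, h=5. The other variables each still have more than one consistent value. That makes 3.

3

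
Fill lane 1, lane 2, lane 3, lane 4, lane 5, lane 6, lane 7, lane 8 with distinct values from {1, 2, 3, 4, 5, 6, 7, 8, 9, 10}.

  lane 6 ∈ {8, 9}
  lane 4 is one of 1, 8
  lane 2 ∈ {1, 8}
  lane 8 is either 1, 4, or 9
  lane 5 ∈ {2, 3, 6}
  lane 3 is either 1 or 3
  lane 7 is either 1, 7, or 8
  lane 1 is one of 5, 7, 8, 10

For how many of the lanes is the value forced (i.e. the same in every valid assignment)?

4

The 2 variables lane 2 and lane 4 are confined to {1, 8}, which locks those values in; drop them from lane 1, lane 3, lane 6, lane 7, lane 8.
That leaves lane 3 = 3. Eliminate 3 elsewhere: lane 5.
lane 6's domain is down to {9}, so lane 6 = 9. Eliminate 9 elsewhere: lane 8.
That leaves lane 7 = 7. Eliminate 7 elsewhere: lane 1.
lane 8 must be 4 (only option left).
Determined: lane 3=3, lane 6=9, lane 7=7, lane 8=4. The other lanes each still have more than one consistent value. That makes 4.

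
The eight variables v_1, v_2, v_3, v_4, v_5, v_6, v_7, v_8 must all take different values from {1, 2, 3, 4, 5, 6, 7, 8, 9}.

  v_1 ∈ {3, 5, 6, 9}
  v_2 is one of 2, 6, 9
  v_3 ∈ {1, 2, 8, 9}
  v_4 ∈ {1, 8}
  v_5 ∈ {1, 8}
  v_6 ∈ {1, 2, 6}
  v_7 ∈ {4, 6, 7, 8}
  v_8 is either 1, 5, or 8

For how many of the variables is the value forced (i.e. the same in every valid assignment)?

v_4 and v_5 between them cover only {1, 8} — a naked pair. Remove those values from v_3, v_6, v_7, v_8.
That leaves v_8 = 5. Remove 5 from v_1.
The 3 variables v_2, v_3, v_6 are confined to {2, 6, 9}, which locks those values in; drop them from v_1, v_7.
That leaves v_1 = 3.
Determined: v_1=3, v_8=5. The other variables each still have more than one consistent value. That makes 2.

2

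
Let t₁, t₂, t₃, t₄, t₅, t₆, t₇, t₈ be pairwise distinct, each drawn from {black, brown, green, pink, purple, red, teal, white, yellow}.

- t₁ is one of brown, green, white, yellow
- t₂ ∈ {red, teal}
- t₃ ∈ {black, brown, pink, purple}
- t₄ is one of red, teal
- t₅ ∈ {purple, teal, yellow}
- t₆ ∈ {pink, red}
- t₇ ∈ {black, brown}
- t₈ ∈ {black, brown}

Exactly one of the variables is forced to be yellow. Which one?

t₂ and t₄ share exactly the 2 values {red, teal}; by pigeonhole those values go to them, so strike red, teal from t₅, t₆.
That leaves t₆ = pink. So t₃ can't be pink.
The 2 variables t₇ and t₈ are confined to {black, brown}, which locks those values in; drop them from t₁, t₃.
t₃ has just one choice, so t₃ = purple. Strike purple from t₅.
So yellow goes to t₅.

t₅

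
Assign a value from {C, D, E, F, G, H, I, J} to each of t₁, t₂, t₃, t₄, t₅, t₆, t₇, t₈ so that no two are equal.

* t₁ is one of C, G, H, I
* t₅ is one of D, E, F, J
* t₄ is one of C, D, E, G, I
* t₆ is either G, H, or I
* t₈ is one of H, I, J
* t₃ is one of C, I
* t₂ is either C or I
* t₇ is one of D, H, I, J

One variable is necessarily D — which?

Among the 8 variables, F fits only t₅ (and all 8 values in {C, D, E, F, G, H, I, J} must be used), so t₅ = F.
The 7 still-open variables draw from only 7 values {C, D, E, G, H, I, J}, so each is used; only t₄ can be E, hence t₄ = E.
Among the 6 still-open variables, D fits only t₇ (and all 6 values in {C, D, G, H, I, J} must be used), so t₇ = D.

t₇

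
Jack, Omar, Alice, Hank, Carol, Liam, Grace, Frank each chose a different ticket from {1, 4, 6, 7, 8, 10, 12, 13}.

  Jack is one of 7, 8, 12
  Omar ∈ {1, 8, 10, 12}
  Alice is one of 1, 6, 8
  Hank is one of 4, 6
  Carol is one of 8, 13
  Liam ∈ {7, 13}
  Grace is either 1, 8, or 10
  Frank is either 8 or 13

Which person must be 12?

The 8 variables together cover exactly {1, 4, 6, 7, 8, 10, 12, 13} — 8 values for 8 variables — and 4 appears only in Hank's list, so Hank = 4.
The 7 still-open variables together cover exactly {1, 6, 7, 8, 10, 12, 13} — 7 values for 7 variables — and 6 appears only in Alice's list, so Alice = 6.
Carol and Frank share exactly the 2 values {8, 13}; by pigeonhole those values go to them, so strike 8, 13 from Jack, Omar, Liam, Grace.
That leaves Liam = 7. So Jack can't be 7.
So 12 goes to Jack.

Jack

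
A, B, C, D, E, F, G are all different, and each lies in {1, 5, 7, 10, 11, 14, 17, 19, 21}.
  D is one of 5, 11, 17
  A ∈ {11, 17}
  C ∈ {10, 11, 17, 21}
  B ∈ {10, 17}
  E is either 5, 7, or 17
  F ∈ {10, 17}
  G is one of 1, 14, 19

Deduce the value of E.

B and F between them cover only {10, 17} — a naked pair. Remove those values from A, C, D, E.
A's domain is down to {11}, so A = 11. So C, D can't be 11.
C must be 21 (only option left).
D's domain is down to {5}, so D = 5. Eliminate 5 elsewhere: E.
So E = 7.

7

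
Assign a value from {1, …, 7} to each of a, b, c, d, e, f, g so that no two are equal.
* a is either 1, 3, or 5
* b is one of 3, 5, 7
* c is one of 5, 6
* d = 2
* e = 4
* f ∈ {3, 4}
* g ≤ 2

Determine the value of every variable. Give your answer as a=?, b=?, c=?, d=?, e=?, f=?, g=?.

d must be 2 (only option left). Remove 2 from g.
e must be 4 (only option left). Eliminate 4 elsewhere: f.
f must be 3 (only option left). Strike 3 from a, b.
g must be 1 (only option left). Strike 1 from a.
a has just one choice, so a = 5. So b, c can't be 5.
b has just one choice, so b = 7.
c must be 6 (only option left).

a=5, b=7, c=6, d=2, e=4, f=3, g=1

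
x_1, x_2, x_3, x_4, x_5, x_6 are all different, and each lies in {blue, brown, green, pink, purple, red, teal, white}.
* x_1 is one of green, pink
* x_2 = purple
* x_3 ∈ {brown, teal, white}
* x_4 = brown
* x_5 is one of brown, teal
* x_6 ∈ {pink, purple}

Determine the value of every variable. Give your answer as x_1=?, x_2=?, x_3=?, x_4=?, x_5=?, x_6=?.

x_2's domain is down to {purple}, so x_2 = purple. So x_6 can't be purple.
x_4 has just one choice, so x_4 = brown. Eliminate brown elsewhere: x_3, x_5.
x_5 has just one choice, so x_5 = teal. Eliminate teal elsewhere: x_3.
x_6 must be pink (only option left). Eliminate pink elsewhere: x_1.
x_1 must be green (only option left).
That leaves x_3 = white.

x_1=green, x_2=purple, x_3=white, x_4=brown, x_5=teal, x_6=pink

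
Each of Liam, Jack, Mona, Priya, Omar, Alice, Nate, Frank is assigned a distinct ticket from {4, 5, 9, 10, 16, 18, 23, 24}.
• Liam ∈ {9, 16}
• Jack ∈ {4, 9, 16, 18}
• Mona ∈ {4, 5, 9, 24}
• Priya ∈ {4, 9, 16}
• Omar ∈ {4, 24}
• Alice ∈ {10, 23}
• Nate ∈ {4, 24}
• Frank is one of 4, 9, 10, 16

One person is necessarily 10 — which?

Frank

The 8 variables draw from only 8 values {4, 5, 9, 10, 16, 18, 23, 24}, so each is used; only Mona can be 5, hence Mona = 5.
The 7 still-open variables draw from only 7 values {4, 9, 10, 16, 18, 23, 24}, so each is used; only Jack can be 18, hence Jack = 18.
The 6 still-open variables together cover exactly {4, 9, 10, 16, 23, 24} — 6 values for 6 variables — and 23 appears only in Alice's list, so Alice = 23.
Among the 5 still-open variables, 10 fits only Frank (and all 5 values in {4, 9, 10, 16, 24} must be used), so Frank = 10.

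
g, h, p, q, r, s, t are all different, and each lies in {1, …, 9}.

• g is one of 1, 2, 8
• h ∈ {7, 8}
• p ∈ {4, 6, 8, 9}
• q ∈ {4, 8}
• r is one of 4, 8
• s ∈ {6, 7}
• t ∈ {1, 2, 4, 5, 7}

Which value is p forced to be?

9

q and r between them cover only {4, 8} — a naked pair. Remove those values from g, h, p, t.
h must be 7 (only option left). Strike 7 from s, t.
s's domain is down to {6}, so s = 6. Eliminate 6 elsewhere: p.
So p = 9.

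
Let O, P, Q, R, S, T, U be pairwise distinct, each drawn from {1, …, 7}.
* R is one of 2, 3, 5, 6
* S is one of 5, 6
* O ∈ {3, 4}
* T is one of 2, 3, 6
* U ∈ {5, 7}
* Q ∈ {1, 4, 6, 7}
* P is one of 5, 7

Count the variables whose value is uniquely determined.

3

The 7 variables draw from only 7 values {1, 2, 3, 4, 5, 6, 7}, so each is used; only Q can be 1, hence Q = 1.
Among the 6 still-open variables, 4 fits only O (and all 6 values in {2, 3, 4, 5, 6, 7} must be used), so O = 4.
P and U share exactly the 2 values {5, 7}; by pigeonhole those values go to them, so strike 5, 7 from R, S.
S has just one choice, so S = 6. Remove 6 from R, T.
Determined: O=4, Q=1, S=6. The other variables each still have more than one consistent value. That makes 3.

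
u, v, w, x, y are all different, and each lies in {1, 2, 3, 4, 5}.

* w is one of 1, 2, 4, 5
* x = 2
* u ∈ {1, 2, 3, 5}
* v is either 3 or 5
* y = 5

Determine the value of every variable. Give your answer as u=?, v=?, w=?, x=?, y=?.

x's domain is down to {2}, so x = 2. So u, w can't be 2.
y has just one choice, so y = 5. Eliminate 5 elsewhere: u, v, w.
That leaves v = 3. Strike 3 from u.
u must be 1 (only option left). Eliminate 1 elsewhere: w.
w has just one choice, so w = 4.

u=1, v=3, w=4, x=2, y=5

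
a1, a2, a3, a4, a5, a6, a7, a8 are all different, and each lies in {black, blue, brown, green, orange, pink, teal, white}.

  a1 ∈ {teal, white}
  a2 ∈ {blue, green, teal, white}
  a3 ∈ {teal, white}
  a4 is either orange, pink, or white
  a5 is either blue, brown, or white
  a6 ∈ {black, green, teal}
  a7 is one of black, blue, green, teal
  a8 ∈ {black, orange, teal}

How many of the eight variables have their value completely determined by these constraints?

The 8 variables together cover exactly {black, blue, brown, green, orange, pink, teal, white} — 8 values for 8 variables — and brown appears only in a5's list, so a5 = brown.
The 7 still-open variables together cover exactly {black, blue, green, orange, pink, teal, white} — 7 values for 7 variables — and pink appears only in a4's list, so a4 = pink.
Among the 6 still-open variables, orange fits only a8 (and all 6 values in {black, blue, green, orange, teal, white} must be used), so a8 = orange.
a1 and a3 share exactly the 2 values {teal, white}; by pigeonhole those values go to them, so strike teal, white from a2, a6, a7.
Determined: a4=pink, a5=brown, a8=orange. The other variables each still have more than one consistent value. That makes 3.

3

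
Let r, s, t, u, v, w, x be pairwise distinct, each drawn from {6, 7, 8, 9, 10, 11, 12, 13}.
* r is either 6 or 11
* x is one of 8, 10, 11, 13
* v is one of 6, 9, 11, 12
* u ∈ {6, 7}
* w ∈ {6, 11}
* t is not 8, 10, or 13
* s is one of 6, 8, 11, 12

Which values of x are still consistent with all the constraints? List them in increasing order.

10, 13

The 2 variables r and w are confined to {6, 11}, which locks those values in; drop them from s, t, u, v, x.
u must be 7 (only option left). Strike 7 from t.
t and v share exactly the 2 values {9, 12}; by pigeonhole those values go to them, so strike 9, 12 from s.
s's domain is down to {8}, so s = 8. Remove 8 from x.
No further eliminations apply; x can still be any of 10, 13.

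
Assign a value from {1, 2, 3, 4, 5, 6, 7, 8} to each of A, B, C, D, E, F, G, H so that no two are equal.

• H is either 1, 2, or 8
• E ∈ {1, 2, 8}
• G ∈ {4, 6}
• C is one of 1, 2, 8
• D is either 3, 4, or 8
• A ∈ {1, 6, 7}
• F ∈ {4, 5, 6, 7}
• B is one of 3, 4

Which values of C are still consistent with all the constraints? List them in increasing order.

1, 2, 8

The 8 variables draw from only 8 values {1, 2, 3, 4, 5, 6, 7, 8}, so each is used; only F can be 5, hence F = 5.
The 7 still-open variables draw from only 7 values {1, 2, 3, 4, 6, 7, 8}, so each is used; only A can be 7, hence A = 7.
The 6 still-open variables together cover exactly {1, 2, 3, 4, 6, 8} — 6 values for 6 variables — and 6 appears only in G's list, so G = 6.
C, E, H share exactly the 3 values {1, 2, 8}; by pigeonhole those values go to them, so strike 1, 2, 8 from D.
No further eliminations apply; C can still be any of 1, 2, 8.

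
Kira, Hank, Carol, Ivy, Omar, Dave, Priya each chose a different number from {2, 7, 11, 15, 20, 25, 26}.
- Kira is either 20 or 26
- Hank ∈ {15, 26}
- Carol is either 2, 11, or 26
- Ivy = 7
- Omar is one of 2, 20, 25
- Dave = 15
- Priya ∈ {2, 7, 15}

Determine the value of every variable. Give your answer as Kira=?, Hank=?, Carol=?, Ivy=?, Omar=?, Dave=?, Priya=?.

Kira=20, Hank=26, Carol=11, Ivy=7, Omar=25, Dave=15, Priya=2

Ivy has just one choice, so Ivy = 7. So Priya can't be 7.
That leaves Dave = 15. Eliminate 15 elsewhere: Hank, Priya.
That leaves Priya = 2. Strike 2 from Carol, Omar.
Hank must be 26 (only option left). Eliminate 26 elsewhere: Kira, Carol.
Carol's domain is down to {11}, so Carol = 11.
Kira's domain is down to {20}, so Kira = 20. So Omar can't be 20.
Omar must be 25 (only option left).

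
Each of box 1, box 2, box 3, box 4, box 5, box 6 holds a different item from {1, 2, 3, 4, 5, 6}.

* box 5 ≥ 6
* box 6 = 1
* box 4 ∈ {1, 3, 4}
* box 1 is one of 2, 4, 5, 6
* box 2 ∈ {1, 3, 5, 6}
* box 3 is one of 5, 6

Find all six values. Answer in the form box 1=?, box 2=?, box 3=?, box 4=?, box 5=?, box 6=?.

box 5 must be 6 (only option left). So box 1, box 2, box 3 can't be 6.
box 6 has just one choice, so box 6 = 1. Eliminate 1 elsewhere: box 2, box 4.
box 3 has just one choice, so box 3 = 5. Eliminate 5 elsewhere: box 1, box 2.
That leaves box 2 = 3. Eliminate 3 elsewhere: box 4.
That leaves box 4 = 4. So box 1 can't be 4.
box 1 has just one choice, so box 1 = 2.

box 1=2, box 2=3, box 3=5, box 4=4, box 5=6, box 6=1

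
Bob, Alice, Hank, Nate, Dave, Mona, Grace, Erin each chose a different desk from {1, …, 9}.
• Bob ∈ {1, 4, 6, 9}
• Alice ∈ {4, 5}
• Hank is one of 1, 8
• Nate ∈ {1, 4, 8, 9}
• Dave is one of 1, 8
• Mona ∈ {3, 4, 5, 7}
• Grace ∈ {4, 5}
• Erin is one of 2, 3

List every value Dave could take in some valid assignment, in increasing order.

Alice and Grace share exactly the 2 values {4, 5}; by pigeonhole those values go to them, so strike 4, 5 from Bob, Nate, Mona.
Hank and Dave between them cover only {1, 8} — a naked pair. Remove those values from Bob, Nate.
Nate's domain is down to {9}, so Nate = 9. Remove 9 from Bob.
Bob has just one choice, so Bob = 6.
No further eliminations apply; Dave can still be any of 1, 8.

1, 8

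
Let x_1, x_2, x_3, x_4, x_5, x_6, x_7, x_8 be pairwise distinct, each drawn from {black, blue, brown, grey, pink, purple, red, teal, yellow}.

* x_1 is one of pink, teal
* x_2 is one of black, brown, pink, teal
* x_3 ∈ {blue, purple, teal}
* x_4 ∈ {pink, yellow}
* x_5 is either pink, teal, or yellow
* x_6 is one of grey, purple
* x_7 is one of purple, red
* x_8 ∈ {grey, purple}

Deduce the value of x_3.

x_6 and x_8 share exactly the 2 values {grey, purple}; by pigeonhole those values go to them, so strike grey, purple from x_3, x_7.
x_7 must be red (only option left).
The 3 variables x_1, x_4, x_5 are confined to {pink, teal, yellow}, which locks those values in; drop them from x_2, x_3.
So x_3 = blue.

blue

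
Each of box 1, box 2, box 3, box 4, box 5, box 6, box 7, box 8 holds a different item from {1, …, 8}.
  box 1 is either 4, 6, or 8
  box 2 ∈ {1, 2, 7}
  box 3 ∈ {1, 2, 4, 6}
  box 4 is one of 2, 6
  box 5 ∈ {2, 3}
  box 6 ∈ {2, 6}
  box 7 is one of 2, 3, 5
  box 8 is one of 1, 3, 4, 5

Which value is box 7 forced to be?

5

Among the 8 variables, 7 fits only box 2 (and all 8 values in {1, 2, 3, 4, 5, 6, 7, 8} must be used), so box 2 = 7.
The 7 still-open variables draw from only 7 values {1, 2, 3, 4, 5, 6, 8}, so each is used; only box 1 can be 8, hence box 1 = 8.
box 4 and box 6 between them cover only {2, 6} — a naked pair. Remove those values from box 3, box 5, box 7.
box 5 has just one choice, so box 5 = 3. So box 7, box 8 can't be 3.
So box 7 = 5.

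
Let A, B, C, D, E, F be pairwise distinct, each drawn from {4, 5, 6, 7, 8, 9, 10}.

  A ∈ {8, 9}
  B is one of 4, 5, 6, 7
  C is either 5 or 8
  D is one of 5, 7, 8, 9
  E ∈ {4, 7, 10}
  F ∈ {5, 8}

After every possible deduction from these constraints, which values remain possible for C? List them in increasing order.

5, 8

The 2 variables C and F are confined to {5, 8}, which locks those values in; drop them from A, B, D.
A must be 9 (only option left). Strike 9 from D.
That leaves D = 7. Remove 7 from B, E.
No further eliminations apply; C can still be any of 5, 8.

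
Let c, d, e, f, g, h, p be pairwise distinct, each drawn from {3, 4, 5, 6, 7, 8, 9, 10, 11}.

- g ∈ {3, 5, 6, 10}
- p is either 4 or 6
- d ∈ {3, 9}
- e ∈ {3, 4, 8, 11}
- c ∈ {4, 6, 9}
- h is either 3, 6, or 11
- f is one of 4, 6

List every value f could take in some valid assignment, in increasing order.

f and p between them cover only {4, 6} — a naked pair. Remove those values from c, e, g, h.
That leaves c = 9. Remove 9 from d.
That leaves d = 3. Strike 3 from e, g, h.
h's domain is down to {11}, so h = 11. Eliminate 11 elsewhere: e.
e has just one choice, so e = 8.
No further eliminations apply; f can still be any of 4, 6.

4, 6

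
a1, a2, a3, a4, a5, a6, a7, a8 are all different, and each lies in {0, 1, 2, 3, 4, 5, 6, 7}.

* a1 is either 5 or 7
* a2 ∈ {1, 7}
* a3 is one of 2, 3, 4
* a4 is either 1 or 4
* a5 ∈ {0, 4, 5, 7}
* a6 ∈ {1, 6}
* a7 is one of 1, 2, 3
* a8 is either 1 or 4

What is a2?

7

The 8 variables draw from only 8 values {0, 1, 2, 3, 4, 5, 6, 7}, so each is used; only a5 can be 0, hence a5 = 0.
Among the 7 still-open variables, 5 fits only a1 (and all 7 values in {1, 2, 3, 4, 5, 6, 7} must be used), so a1 = 5.
The 6 still-open variables draw from only 6 values {1, 2, 3, 4, 6, 7}, so each is used; only a6 can be 6, hence a6 = 6.
The 5 still-open variables together cover exactly {1, 2, 3, 4, 7} — 5 values for 5 variables — and 7 appears only in a2's list, so a2 = 7.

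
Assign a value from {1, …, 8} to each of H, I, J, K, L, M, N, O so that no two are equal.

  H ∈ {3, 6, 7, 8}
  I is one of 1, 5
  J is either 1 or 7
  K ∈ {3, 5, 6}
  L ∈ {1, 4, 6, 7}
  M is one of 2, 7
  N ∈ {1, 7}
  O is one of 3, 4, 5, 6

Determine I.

5

The 8 variables together cover exactly {1, 2, 3, 4, 5, 6, 7, 8} — 8 values for 8 variables — and 2 appears only in M's list, so M = 2.
Among the 7 still-open variables, 8 fits only H (and all 7 values in {1, 3, 4, 5, 6, 7, 8} must be used), so H = 8.
J and N share exactly the 2 values {1, 7}; by pigeonhole those values go to them, so strike 1, 7 from I, L.
So I = 5.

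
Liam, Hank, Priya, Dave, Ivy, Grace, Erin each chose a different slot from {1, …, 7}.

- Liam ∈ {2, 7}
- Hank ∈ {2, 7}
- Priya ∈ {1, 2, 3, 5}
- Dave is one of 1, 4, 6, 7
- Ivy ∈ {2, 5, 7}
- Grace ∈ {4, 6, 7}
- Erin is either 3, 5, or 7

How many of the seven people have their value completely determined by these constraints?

3

Liam and Hank share exactly the 2 values {2, 7}; by pigeonhole those values go to them, so strike 2, 7 from Priya, Dave, Ivy, Grace, Erin.
That leaves Ivy = 5. Strike 5 from Priya, Erin.
Erin must be 3 (only option left). Eliminate 3 elsewhere: Priya.
That leaves Priya = 1. Eliminate 1 elsewhere: Dave.
Determined: Priya=1, Ivy=5, Erin=3. The other people each still have more than one consistent value. That makes 3.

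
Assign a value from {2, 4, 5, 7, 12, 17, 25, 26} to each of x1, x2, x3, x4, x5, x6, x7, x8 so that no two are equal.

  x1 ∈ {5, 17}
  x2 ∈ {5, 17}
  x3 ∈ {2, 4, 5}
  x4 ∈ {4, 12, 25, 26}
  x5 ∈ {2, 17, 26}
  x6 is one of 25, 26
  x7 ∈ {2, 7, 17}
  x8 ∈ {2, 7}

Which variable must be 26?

x5

Among the 8 variables, 12 fits only x4 (and all 8 values in {2, 4, 5, 7, 12, 17, 25, 26} must be used), so x4 = 12.
The 7 still-open variables together cover exactly {2, 4, 5, 7, 17, 25, 26} — 7 values for 7 variables — and 4 appears only in x3's list, so x3 = 4.
Among the 6 still-open variables, 25 fits only x6 (and all 6 values in {2, 5, 7, 17, 25, 26} must be used), so x6 = 25.
The 5 still-open variables together cover exactly {2, 5, 7, 17, 26} — 5 values for 5 variables — and 26 appears only in x5's list, so x5 = 26.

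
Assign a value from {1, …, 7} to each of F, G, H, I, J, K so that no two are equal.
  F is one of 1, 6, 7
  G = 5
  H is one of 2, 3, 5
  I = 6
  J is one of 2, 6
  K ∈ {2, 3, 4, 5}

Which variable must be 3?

G must be 5 (only option left). Remove 5 from H, K.
I's domain is down to {6}, so I = 6. Remove 6 from F, J.
That leaves J = 2. Eliminate 2 elsewhere: H, K.
So 3 goes to H.

H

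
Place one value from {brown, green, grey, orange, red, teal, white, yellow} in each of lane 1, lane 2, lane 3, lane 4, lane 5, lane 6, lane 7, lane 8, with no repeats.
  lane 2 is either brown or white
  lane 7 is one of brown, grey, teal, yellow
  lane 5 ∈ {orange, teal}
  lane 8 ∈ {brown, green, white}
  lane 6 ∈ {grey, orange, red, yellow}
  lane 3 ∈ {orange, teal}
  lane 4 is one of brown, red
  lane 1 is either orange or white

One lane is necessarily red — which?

lane 4

Among the 8 variables, green fits only lane 8 (and all 8 values in {brown, green, grey, orange, red, teal, white, yellow} must be used), so lane 8 = green.
The 2 variables lane 3 and lane 5 are confined to {orange, teal}, which locks those values in; drop them from lane 1, lane 6, lane 7.
lane 1's domain is down to {white}, so lane 1 = white. Strike white from lane 2.
lane 2's domain is down to {brown}, so lane 2 = brown. Remove brown from lane 4, lane 7.
So red goes to lane 4.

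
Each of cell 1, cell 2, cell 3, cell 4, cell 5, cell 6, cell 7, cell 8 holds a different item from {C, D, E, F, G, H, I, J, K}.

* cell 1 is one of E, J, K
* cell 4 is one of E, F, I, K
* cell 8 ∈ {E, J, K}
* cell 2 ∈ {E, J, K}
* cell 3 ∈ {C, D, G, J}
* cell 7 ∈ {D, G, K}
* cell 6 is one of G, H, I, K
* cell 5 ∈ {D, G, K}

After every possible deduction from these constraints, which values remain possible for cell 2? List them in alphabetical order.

cell 1, cell 2, cell 8 between them cover only {E, J, K} — a naked triple. Remove those values from cell 3, cell 4, cell 5, cell 6, cell 7.
cell 5 and cell 7 share exactly the 2 values {D, G}; by pigeonhole those values go to them, so strike D, G from cell 3, cell 6.
cell 3's domain is down to {C}, so cell 3 = C.
No further eliminations apply; cell 2 can still be any of E, J, K.

E, J, K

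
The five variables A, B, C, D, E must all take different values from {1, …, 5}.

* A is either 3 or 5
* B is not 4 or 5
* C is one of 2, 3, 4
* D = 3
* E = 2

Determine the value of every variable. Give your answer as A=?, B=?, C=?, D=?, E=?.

D must be 3 (only option left). Strike 3 from A, B, C.
That leaves E = 2. Strike 2 from B, C.
A must be 5 (only option left).
That leaves B = 1.
That leaves C = 4.

A=5, B=1, C=4, D=3, E=2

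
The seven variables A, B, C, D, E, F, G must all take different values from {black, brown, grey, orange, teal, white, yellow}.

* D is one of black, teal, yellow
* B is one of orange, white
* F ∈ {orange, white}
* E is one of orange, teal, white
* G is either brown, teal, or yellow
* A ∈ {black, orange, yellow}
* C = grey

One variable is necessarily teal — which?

C has just one choice, so C = grey.
The 6 still-open variables together cover exactly {black, brown, orange, teal, white, yellow} — 6 values for 6 variables — and brown appears only in G's list, so G = brown.
The 2 variables B and F are confined to {orange, white}, which locks those values in; drop them from A, E.
So teal goes to E.

E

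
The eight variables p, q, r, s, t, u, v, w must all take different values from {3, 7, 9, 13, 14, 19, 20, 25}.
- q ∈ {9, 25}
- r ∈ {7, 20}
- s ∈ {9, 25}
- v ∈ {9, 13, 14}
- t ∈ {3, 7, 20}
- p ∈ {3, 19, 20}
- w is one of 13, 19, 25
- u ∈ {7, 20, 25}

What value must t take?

Among the 8 variables, 14 fits only v (and all 8 values in {3, 7, 9, 13, 14, 19, 20, 25} must be used), so v = 14.
The 7 still-open variables draw from only 7 values {3, 7, 9, 13, 19, 20, 25}, so each is used; only w can be 13, hence w = 13.
The 6 still-open variables together cover exactly {3, 7, 9, 19, 20, 25} — 6 values for 6 variables — and 19 appears only in p's list, so p = 19.
Among the 5 still-open variables, 3 fits only t (and all 5 values in {3, 7, 9, 20, 25} must be used), so t = 3.

3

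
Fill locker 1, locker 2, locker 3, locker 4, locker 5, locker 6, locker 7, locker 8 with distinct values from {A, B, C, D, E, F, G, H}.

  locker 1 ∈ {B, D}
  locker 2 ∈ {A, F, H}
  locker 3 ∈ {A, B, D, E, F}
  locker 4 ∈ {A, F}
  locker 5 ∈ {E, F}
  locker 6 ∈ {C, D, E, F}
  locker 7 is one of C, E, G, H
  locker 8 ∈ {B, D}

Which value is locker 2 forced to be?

The 8 variables draw from only 8 values {A, B, C, D, E, F, G, H}, so each is used; only locker 7 can be G, hence locker 7 = G.
Among the 7 still-open variables, C fits only locker 6 (and all 7 values in {A, B, C, D, E, F, H} must be used), so locker 6 = C.
The 6 still-open variables draw from only 6 values {A, B, D, E, F, H}, so each is used; only locker 2 can be H, hence locker 2 = H.

H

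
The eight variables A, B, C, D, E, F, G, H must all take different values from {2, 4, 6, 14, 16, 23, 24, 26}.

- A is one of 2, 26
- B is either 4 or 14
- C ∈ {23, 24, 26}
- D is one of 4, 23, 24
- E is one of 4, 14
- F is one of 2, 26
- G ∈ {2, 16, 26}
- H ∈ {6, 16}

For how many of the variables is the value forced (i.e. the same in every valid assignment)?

2

The 8 variables together cover exactly {2, 4, 6, 14, 16, 23, 24, 26} — 8 values for 8 variables — and 6 appears only in H's list, so H = 6.
The 7 still-open variables draw from only 7 values {2, 4, 14, 16, 23, 24, 26}, so each is used; only G can be 16, hence G = 16.
A and F share exactly the 2 values {2, 26}; by pigeonhole those values go to them, so strike 2, 26 from C.
B and E share exactly the 2 values {4, 14}; by pigeonhole those values go to them, so strike 4, 14 from D.
Determined: G=16, H=6. The other variables each still have more than one consistent value. That makes 2.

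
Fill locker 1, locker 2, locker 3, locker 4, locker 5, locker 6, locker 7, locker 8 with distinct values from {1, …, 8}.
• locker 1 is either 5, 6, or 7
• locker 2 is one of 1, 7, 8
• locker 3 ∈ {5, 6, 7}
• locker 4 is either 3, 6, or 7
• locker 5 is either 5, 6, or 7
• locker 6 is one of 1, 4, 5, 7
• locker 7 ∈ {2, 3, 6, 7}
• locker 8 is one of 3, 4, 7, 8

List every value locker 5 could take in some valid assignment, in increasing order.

5, 6, 7

The 8 variables draw from only 8 values {1, 2, 3, 4, 5, 6, 7, 8}, so each is used; only locker 7 can be 2, hence locker 7 = 2.
The 3 variables locker 1, locker 3, locker 5 are confined to {5, 6, 7}, which locks those values in; drop them from locker 2, locker 4, locker 6, locker 8.
locker 4 has just one choice, so locker 4 = 3. So locker 8 can't be 3.
No further eliminations apply; locker 5 can still be any of 5, 6, 7.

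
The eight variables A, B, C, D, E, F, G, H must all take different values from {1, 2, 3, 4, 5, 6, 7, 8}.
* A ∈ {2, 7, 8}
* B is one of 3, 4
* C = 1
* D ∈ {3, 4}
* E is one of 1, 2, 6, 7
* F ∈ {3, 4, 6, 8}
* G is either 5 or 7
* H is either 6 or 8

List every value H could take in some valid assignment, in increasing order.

6, 8

C's domain is down to {1}, so C = 1. Eliminate 1 elsewhere: E.
Among the 7 still-open variables, 5 fits only G (and all 7 values in {2, 3, 4, 5, 6, 7, 8} must be used), so G = 5.
B and D between them cover only {3, 4} — a naked pair. Remove those values from F.
The 2 variables F and H are confined to {6, 8}, which locks those values in; drop them from A, E.
No further eliminations apply; H can still be any of 6, 8.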